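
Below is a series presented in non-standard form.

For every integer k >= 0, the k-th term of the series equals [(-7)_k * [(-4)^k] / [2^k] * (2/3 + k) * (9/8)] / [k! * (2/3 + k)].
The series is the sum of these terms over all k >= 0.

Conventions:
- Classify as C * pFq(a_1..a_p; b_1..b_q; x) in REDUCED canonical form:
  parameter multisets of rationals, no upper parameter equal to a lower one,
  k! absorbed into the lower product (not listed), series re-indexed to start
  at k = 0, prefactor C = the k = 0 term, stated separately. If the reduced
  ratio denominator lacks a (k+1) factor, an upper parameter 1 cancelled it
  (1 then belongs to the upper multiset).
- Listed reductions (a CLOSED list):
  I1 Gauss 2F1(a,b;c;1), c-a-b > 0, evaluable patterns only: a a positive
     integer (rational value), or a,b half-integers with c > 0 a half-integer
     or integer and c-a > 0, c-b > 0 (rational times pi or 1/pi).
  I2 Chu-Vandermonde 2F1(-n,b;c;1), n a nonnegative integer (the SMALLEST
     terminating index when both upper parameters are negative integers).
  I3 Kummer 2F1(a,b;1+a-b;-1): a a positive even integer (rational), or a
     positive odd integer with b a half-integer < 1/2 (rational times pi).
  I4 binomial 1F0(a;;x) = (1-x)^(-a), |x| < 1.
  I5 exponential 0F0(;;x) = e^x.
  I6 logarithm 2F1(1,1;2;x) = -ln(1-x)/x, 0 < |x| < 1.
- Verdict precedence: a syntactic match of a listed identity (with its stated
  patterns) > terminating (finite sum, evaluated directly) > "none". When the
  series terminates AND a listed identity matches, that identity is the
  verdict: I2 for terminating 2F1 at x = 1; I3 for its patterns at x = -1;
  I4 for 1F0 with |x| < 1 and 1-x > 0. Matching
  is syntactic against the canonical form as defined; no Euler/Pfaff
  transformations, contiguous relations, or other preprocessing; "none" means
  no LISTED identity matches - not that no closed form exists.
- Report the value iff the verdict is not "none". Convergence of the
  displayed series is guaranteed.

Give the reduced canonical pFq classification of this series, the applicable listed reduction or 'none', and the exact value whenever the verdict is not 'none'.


Canonical form: C = 9/8 times 1F0 with upper {-7}, lower {-}, x = -2. Verdict: terminating at k = 7: the factor (-7)_k kills every later term; summing the 8 survivors is exact. Hence: 19683/8.

Structural cue: with t_0 = 9/8, striking the common factor k + 2/3 reduces the term (C = 9/8).
Step ratio: r(k) = (-2) * (k-7) / [(k+1)] - rational; roots negated = parameters, x = (-2), C = 9/8.


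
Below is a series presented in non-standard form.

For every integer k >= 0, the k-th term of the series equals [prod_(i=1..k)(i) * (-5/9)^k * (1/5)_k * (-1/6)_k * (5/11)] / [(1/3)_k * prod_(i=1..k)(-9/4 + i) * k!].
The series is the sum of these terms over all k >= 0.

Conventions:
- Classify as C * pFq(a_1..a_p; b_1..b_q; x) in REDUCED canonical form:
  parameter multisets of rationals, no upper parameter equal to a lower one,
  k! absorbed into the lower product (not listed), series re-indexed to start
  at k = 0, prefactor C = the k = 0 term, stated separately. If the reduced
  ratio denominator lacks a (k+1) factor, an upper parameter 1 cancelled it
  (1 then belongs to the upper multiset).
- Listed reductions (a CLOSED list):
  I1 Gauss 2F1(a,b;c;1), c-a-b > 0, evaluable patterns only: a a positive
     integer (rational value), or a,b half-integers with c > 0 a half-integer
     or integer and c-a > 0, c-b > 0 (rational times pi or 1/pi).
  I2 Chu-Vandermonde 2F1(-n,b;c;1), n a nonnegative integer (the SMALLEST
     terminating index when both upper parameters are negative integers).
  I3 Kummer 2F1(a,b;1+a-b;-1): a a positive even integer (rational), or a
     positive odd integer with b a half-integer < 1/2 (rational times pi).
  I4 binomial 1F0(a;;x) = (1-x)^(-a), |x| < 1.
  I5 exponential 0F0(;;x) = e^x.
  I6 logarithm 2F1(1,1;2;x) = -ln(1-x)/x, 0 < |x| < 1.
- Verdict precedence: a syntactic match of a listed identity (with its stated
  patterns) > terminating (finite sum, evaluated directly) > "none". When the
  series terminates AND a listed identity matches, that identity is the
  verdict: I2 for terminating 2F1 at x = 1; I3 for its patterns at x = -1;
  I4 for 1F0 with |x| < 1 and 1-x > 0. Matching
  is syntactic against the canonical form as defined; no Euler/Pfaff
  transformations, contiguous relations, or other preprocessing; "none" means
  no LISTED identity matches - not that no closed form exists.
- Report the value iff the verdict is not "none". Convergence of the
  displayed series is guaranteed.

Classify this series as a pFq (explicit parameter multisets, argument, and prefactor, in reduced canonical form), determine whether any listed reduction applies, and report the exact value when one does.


Reduced: x = -5/9, 3F2, upper = {-1/6, 1/5, 1}, lower = {-5/4, 1/3}, C = 5/11. Verdict: no listed reduction: x = -5/9 and upper {-1/6, 1/5, 1} fail every I1-I6 pattern.

Key step: from the first term 5/11: the running product (C = 5/11, x = -5/9) telescopes to a rising factorial.
Step ratio: r(k) = (-5/9) * (k-1/6) (k+1/5) (k+1) / [(k-5/4) (k+1/3) (k+1)] - rational; roots negated = parameters, x = (-5/9), C = 5/11.


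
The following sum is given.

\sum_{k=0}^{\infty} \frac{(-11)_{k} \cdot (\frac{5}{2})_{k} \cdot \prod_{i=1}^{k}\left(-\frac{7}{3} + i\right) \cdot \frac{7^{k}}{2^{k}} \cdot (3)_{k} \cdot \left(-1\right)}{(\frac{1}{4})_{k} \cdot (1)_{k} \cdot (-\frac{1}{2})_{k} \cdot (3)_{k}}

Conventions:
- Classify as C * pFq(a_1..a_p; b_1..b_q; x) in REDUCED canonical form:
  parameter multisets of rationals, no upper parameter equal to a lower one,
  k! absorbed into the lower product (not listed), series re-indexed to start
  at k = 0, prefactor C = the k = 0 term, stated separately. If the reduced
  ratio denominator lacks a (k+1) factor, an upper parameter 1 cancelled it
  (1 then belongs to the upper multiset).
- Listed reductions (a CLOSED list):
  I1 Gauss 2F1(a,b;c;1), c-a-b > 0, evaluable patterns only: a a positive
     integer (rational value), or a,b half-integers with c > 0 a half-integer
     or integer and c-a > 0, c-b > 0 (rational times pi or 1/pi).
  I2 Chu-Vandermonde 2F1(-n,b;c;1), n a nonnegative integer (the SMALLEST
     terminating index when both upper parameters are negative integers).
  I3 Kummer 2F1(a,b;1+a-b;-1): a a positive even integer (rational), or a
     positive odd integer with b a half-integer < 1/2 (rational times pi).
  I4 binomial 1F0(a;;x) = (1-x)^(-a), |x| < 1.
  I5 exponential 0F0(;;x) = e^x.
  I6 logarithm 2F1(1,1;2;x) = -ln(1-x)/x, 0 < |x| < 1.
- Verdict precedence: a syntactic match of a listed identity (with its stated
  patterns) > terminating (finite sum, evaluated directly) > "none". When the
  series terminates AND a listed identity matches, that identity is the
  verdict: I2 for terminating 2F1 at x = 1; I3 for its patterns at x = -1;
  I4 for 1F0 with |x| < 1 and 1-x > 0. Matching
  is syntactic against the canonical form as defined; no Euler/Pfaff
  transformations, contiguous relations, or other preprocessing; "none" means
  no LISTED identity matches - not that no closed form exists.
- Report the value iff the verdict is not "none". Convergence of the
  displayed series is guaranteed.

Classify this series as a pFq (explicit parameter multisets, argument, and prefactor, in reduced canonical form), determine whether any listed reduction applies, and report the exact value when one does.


At argument \frac{7}{2}: a 3F2 with upper {-11, -\frac{4}{3}, \frac{5}{2}}, lower {-\frac{1}{2}, \frac{1}{4}}, scaled by C = -1. Verdict: terminating. With -11 upstairs the series is a 12-term polynomial sum; evaluated term by term. Sum: -\frac{3088671160211301026731}{697532869544355}.

First insight: with t_0 = -1, the two k-th powers (prefactor -1) combine into one argument.
Consecutive-term ratio: r(k) = \frac{7}{2} * (k-11) (k-\frac{4}{3}) (k+\frac{5}{2}) / [(k-\frac{1}{2}) (k+\frac{1}{4}) (k+1)] - rational in k, leading ratio \frac{7}{2}; with t_0 = -1, classification follows.


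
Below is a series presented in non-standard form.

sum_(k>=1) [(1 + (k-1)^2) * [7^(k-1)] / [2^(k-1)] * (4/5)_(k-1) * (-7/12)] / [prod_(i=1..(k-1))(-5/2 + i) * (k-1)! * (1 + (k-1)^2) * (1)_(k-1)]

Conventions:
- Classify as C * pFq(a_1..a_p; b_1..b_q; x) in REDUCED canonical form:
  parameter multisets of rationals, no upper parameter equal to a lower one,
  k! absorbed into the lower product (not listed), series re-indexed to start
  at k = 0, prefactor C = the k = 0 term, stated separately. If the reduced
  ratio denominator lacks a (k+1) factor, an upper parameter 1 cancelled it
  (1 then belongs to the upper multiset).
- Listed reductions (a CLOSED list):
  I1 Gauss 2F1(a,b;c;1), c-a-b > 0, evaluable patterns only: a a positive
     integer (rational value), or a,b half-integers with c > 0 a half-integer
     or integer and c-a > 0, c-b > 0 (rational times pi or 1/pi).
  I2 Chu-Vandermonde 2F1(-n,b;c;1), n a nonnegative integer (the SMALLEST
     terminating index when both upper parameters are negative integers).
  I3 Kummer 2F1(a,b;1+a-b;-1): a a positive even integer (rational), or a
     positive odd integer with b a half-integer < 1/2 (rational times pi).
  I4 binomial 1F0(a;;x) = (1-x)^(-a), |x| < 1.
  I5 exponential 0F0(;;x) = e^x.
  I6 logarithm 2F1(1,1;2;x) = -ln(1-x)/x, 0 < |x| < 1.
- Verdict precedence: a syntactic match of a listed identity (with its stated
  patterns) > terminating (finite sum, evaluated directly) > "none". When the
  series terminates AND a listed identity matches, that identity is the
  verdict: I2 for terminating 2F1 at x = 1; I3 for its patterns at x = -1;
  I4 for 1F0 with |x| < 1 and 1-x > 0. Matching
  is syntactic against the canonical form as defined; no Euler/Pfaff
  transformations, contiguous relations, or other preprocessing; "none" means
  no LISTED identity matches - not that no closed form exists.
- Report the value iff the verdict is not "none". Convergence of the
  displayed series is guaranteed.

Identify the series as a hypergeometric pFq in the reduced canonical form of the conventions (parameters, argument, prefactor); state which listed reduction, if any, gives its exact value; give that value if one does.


Reduced: x = 7/2, 1F2, upper = {4/5}, lower = {-3/2, 1}, C = -7/12. Verdict: none. Every listed pattern misses the 1F2 form at 7/2, upper {4/5}.

Key step: t_0 being -7/12, the two geometric factors (C = -7/12) combine into one argument.
Term ratio: r(k) = (7/2) * (k+4/5) / [(k-3/2) (k+1) (k+1)] ; factor over Q: parameters, x = (7/2), and C = -7/12.


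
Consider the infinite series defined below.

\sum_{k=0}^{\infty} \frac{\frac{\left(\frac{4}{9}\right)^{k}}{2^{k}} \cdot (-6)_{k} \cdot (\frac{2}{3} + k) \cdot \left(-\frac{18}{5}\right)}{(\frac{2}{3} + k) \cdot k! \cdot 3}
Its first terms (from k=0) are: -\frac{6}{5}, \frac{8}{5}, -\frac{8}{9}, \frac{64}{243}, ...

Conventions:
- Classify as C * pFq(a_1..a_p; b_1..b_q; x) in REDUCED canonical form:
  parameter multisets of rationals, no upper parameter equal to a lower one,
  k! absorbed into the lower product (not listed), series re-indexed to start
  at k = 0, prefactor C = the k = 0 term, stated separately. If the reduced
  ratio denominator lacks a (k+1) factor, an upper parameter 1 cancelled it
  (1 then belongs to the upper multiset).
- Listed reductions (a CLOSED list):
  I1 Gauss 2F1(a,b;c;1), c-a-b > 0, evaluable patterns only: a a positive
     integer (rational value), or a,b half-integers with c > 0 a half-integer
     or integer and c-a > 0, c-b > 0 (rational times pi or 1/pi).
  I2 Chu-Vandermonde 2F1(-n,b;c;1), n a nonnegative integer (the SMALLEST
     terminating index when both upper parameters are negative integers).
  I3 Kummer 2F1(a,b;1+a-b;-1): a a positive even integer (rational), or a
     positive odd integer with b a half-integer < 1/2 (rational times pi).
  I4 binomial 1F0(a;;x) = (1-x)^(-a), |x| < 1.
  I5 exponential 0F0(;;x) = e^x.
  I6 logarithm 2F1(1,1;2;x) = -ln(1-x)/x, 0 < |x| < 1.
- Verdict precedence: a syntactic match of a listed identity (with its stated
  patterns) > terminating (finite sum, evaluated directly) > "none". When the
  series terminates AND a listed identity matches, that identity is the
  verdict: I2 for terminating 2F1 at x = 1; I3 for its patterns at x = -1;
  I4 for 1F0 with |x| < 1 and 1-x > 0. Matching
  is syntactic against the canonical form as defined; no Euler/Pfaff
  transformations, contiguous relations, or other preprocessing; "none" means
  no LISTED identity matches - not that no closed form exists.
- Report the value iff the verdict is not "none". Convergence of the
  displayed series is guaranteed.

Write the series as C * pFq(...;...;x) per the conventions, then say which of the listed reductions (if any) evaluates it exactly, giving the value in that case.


First insight: t_0 being -\frac{6}{5}, the constant factors (prefactor -6/5) combine into one prefactor.
Term ratio: r(k) = \frac{2}{9} * (k-6) / [(k+1)] - rational in k, leading ratio \frac{2}{9}; with t_0 = -\frac{6}{5}, classification follows.

The series (x = \frac{2}{9}) is 1F0: upper {-6}, lower {-}, prefactor -\frac{6}{5}. Verdict: this is the I4 binomial reduction (the 1F0 binomial series: exponent 6, x = \frac{2}{9}). Value: -\frac{235298}{885735}.


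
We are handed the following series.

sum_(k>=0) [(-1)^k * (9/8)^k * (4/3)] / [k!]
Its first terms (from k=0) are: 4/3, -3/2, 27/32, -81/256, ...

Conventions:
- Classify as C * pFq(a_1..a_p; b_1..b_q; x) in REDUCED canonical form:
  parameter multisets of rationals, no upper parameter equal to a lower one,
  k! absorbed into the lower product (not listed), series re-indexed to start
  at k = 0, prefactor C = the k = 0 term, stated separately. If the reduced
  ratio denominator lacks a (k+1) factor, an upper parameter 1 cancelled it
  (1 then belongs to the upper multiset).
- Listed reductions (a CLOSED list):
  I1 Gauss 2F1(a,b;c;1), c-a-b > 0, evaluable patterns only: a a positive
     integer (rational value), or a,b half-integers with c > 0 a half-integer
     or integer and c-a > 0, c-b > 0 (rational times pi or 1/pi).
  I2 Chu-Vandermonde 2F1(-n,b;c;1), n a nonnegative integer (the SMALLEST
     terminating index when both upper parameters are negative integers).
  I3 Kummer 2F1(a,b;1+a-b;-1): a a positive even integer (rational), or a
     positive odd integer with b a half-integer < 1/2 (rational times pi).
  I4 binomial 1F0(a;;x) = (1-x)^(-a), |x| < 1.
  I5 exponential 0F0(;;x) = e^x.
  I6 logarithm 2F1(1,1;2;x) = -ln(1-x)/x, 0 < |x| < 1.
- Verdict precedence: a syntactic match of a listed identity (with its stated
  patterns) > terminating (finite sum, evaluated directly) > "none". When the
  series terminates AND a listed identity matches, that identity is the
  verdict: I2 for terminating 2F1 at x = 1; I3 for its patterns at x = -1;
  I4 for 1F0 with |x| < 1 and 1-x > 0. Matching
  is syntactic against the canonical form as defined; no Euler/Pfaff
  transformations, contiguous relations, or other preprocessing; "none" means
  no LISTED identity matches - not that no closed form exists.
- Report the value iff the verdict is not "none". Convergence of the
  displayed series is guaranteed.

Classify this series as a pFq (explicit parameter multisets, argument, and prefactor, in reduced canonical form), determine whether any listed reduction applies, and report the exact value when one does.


The series (x = -9/8) is 0F0: upper {-}, lower {-}, prefactor 4/3. Verdict: this is the I5 exponential reduction (the 0F0 exponential series at x = -9/8). Hence: (4/3) * e^(-9/8).

The tell: from the first term 4/3: the (-1)^k factor (C = 4/3) folds into the argument's sign.
Adjacent-term ratio: r(k) = (-9/8) * 1 / [(k+1)] - poly over poly, x = (-9/8) from leading terms; C = 4/3 at k = 0.


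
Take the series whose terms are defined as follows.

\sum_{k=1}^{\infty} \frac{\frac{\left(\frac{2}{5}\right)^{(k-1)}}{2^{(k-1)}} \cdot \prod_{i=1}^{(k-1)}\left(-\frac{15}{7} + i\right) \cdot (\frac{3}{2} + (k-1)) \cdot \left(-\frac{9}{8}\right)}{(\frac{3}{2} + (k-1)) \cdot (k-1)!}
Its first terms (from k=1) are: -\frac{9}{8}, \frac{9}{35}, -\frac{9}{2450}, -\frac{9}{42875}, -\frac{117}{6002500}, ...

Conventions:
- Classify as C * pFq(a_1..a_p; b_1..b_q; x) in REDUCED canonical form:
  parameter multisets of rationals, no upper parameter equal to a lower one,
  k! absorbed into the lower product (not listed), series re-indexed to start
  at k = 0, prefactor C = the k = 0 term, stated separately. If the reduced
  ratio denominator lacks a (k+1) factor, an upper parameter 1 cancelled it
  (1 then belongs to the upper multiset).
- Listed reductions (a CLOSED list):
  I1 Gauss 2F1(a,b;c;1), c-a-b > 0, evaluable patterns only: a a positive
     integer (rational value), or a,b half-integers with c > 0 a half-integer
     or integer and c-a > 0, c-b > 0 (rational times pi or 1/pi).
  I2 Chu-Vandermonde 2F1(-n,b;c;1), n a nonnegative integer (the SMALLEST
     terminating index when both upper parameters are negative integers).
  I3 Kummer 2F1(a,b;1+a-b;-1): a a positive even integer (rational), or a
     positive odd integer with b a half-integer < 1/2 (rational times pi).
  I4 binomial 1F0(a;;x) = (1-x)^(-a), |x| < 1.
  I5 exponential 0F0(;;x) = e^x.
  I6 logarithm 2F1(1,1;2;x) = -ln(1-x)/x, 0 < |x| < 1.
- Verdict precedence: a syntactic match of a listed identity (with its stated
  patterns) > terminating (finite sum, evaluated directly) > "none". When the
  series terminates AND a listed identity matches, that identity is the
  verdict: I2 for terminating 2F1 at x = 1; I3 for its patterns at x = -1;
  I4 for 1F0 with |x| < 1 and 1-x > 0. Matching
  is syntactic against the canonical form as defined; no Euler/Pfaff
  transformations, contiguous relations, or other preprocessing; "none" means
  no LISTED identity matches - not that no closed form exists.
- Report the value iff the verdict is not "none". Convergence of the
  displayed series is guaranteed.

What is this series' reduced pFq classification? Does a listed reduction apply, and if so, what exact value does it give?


x = \frac{1}{5} here; the reduced form reads 1F0, upper {-\frac{8}{7}}, lower {-}, C = -\frac{9}{8}. Verdict: the binomial series (I4) fires (the 1F0 binomial series: exponent 8/7, x = \frac{1}{5}). Exact value: \left(-\frac{9}{8}\right) \cdot \left(\frac{4}{5}\right)^{\frac{8}{7}}.

First insight: x = \frac{1}{5} and the two k-th powers (C = -9/8) combine into one argument.
Term ratio: r(k) = \frac{1}{5} * (k-\frac{8}{7}) / [(k+1)] - rational in k. x = \frac{1}{5}; t_0 = -\frac{9}{8}; negate the roots.


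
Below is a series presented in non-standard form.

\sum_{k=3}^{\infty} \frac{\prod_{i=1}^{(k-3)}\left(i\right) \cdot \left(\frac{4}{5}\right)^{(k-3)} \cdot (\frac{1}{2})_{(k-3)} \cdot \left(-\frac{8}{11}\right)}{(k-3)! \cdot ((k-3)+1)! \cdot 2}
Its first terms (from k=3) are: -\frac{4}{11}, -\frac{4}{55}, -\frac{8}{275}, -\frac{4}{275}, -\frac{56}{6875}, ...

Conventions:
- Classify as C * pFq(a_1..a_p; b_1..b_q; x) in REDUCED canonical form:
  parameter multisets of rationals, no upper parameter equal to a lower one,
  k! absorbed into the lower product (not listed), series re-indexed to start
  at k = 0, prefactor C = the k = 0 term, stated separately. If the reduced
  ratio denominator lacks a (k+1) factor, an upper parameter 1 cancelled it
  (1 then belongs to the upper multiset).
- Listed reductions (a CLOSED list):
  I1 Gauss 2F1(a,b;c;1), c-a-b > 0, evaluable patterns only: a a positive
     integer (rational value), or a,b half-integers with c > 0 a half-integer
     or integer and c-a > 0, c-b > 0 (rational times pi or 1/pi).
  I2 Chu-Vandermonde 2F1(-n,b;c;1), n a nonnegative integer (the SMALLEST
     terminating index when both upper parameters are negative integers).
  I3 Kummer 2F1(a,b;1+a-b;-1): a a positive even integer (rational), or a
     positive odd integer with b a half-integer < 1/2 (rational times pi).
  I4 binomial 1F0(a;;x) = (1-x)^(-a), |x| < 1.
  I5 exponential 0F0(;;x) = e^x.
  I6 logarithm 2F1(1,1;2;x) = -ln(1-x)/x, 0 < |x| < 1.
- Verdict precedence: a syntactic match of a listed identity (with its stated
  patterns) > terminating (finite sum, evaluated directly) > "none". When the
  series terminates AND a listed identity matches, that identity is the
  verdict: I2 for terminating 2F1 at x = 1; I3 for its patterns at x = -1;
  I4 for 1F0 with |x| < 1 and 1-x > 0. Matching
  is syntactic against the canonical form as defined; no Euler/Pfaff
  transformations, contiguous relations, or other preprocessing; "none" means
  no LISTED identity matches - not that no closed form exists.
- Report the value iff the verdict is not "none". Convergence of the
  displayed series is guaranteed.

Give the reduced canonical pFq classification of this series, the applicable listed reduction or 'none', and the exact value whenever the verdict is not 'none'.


With C = -\frac{4}{11}: the canonical form is 2F1(\frac{1}{2}, 1; 2; \frac{4}{5}). Verdict: none (x = \frac{4}{5}): each listed identity misses the multisets {\frac{1}{2}, 1} ; {2}.

The tell: with t_0 = -\frac{4}{11}, the constant factors (C = -4/11, x = 4/5) combine into one prefactor.
Adjacent-term ratio: r(k) = \frac{4}{5} * (k+\frac{1}{2}) (k+1) / [(k+2) (k+1)] - poly over poly, x = \frac{4}{5} from leading terms; C = -\frac{4}{11} at k = 0.


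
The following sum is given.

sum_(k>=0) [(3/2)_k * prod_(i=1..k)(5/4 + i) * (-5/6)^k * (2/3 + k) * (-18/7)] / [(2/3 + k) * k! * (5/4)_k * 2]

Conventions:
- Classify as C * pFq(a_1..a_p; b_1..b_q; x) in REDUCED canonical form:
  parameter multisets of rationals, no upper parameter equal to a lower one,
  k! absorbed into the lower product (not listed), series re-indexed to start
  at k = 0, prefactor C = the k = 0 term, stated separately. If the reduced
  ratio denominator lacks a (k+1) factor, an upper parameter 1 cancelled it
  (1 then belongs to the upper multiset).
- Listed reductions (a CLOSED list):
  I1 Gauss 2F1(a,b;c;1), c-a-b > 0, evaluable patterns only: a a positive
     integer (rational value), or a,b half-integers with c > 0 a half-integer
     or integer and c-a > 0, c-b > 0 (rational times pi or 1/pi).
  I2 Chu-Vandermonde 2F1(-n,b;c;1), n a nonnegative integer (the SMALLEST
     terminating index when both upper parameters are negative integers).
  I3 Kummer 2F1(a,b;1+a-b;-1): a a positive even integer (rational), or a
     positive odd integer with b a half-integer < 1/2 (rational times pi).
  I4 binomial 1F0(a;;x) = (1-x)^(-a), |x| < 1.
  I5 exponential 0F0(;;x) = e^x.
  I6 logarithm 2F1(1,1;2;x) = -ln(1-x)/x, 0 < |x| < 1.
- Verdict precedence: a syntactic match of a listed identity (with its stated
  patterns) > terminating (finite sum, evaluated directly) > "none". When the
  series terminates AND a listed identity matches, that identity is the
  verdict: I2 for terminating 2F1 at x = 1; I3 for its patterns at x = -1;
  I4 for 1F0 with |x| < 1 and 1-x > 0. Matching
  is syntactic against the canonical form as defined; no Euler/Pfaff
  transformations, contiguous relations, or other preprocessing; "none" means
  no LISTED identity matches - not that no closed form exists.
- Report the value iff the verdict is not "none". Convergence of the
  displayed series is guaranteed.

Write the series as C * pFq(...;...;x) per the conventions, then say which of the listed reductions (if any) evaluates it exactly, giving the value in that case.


x = -5/6 here; the reduced form reads 2F1, upper {3/2, 9/4}, lower {5/4}, C = -9/7. Verdict: none (x = -5/6): each listed identity misses the multisets {3/2, 9/4} ; {5/4}.

Key observation: from the first term -9/7: the constant factors (prefactor -9/7) combine into one prefactor.
Term ratio: r(k) = (-5/6) * (k+3/2) (k+9/4) / [(k+5/4) (k+1)] - rational in k, leading ratio (-5/6); with t_0 = -9/7, classification follows.


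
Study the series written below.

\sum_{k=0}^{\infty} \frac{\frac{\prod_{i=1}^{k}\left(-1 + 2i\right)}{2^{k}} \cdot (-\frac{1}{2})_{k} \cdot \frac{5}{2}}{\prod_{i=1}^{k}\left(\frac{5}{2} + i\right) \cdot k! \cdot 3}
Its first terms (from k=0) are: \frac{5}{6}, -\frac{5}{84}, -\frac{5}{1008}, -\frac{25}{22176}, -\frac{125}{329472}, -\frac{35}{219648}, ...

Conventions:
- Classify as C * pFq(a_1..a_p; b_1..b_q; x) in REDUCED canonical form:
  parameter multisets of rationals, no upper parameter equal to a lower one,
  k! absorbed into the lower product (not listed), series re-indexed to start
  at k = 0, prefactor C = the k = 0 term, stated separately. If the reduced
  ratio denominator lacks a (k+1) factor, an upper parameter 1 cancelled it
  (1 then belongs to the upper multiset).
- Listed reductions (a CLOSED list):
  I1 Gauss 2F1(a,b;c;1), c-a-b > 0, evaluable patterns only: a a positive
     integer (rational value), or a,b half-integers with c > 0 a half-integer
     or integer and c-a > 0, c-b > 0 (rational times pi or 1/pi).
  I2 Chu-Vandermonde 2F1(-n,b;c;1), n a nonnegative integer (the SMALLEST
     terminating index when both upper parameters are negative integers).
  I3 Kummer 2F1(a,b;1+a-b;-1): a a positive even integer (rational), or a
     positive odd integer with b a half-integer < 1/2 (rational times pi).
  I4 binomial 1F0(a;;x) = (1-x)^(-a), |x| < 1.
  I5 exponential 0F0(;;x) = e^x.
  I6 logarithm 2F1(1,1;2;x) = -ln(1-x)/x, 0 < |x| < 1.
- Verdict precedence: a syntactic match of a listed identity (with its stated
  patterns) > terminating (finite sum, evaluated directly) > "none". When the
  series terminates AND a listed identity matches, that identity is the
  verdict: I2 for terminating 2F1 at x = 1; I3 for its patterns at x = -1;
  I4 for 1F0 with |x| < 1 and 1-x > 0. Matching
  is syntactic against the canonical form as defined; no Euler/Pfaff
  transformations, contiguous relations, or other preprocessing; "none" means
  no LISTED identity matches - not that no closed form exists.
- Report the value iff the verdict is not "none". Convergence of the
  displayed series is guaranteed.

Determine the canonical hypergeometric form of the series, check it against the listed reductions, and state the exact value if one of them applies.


Prefactor \frac{5}{6}, argument 1: 2F1 with upper {-\frac{1}{2}, \frac{1}{2}} over lower {\frac{7}{2}}. Verdict (x = 1): Gauss (I1, half-integer pattern) applies (x = 1; upper {-\frac{1}{2}, \frac{1}{2}} half-integers, c = \frac{7}{2} in the evaluable pattern). Hence: \frac{125}{512} \cdot \pi.

Key step: x = 1 and the odd product 1*3*...*(2k-1) (C = 5/6, x = 1) is 2^k (1/2)_k.
Ratio: r(k) = 1 * (k-\frac{1}{2}) (k+\frac{1}{2}) / [(k+\frac{7}{2}) (k+1)] - poly over poly, x = 1 from leading terms; C = \frac{5}{6} at k = 0.


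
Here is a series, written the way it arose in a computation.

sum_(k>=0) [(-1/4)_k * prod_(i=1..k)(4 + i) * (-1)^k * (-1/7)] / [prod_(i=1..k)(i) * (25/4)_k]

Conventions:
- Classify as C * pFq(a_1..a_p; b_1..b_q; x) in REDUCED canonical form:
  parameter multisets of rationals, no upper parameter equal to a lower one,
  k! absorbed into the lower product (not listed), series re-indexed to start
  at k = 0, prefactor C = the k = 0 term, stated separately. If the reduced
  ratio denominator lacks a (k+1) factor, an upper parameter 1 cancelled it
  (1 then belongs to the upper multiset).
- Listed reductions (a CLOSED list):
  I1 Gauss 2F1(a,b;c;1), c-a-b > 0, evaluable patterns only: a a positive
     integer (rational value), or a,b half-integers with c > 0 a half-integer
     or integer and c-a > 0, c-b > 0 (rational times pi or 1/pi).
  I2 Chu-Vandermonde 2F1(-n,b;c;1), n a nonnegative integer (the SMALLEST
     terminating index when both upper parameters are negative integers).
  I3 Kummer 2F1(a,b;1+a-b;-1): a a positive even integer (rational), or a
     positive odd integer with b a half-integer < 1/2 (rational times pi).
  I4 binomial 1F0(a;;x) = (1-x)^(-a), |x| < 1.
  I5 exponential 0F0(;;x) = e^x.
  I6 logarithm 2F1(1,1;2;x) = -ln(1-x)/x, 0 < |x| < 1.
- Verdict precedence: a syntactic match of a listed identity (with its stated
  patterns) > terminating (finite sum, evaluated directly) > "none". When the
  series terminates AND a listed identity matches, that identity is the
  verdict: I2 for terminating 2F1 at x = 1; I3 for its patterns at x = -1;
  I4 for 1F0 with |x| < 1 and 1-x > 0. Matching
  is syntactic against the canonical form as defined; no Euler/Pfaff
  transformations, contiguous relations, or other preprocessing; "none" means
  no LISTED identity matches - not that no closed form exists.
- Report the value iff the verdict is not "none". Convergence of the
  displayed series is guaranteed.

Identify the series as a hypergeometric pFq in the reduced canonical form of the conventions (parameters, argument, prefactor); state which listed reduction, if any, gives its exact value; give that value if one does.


Reduced: x = -1, 2F1, upper = {-1/4, 5}, lower = {25/4}, C = -1/7. Verdict: none. Every listed pattern misses the 2F1 form at -1, upper {-1/4, 5}.

Key observation: x = (-1) and the running product (C = -1/7) telescopes to a rising factorial.
Term ratio: r(k) = (-1) * (k-1/4) (k+5) / [(k+25/4) (k+1)] ; factor over Q: parameters, x = (-1), and C = -1/7.


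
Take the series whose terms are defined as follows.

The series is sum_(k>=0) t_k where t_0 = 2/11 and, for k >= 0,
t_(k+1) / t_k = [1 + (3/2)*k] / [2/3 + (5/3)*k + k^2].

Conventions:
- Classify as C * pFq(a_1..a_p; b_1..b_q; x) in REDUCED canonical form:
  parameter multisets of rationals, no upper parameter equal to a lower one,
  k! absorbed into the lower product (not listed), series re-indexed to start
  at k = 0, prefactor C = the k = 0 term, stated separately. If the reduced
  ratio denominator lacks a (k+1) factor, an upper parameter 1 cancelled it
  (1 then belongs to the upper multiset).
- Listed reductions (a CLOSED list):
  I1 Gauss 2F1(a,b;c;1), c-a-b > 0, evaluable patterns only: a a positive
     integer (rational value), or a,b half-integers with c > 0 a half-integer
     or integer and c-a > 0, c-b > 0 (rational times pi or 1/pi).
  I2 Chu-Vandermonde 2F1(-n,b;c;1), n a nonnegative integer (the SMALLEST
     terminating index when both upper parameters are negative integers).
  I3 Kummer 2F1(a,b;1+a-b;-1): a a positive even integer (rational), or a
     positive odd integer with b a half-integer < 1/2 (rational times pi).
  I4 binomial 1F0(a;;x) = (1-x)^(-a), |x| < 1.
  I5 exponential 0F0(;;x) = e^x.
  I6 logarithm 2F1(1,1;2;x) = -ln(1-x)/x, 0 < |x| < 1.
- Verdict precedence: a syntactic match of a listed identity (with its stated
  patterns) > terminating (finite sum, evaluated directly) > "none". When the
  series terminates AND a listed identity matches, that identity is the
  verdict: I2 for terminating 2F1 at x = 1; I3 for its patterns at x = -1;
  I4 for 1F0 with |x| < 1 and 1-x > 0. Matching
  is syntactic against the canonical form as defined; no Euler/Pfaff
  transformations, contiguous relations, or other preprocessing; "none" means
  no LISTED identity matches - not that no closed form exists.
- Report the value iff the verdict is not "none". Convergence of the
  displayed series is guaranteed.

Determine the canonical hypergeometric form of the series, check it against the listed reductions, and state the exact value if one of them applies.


Canonical form: C = 2/11 times 0F0 with upper {-}, lower {-}, x = 3/2. Verdict: the I5 exponential reduction matches (the 0F0 exponential series at x = 3/2). Its exact value is (2/11) * e^(3/2).

Key observation: t_0 = 2/11 here, and cancel k + 2/3 from the displayed ratio first; then prefactor 2/11.
Step ratio: r(k) = (3/2) * 1 / [(k+1)] ; factor over Q: parameters, x = (3/2), and C = 2/11.


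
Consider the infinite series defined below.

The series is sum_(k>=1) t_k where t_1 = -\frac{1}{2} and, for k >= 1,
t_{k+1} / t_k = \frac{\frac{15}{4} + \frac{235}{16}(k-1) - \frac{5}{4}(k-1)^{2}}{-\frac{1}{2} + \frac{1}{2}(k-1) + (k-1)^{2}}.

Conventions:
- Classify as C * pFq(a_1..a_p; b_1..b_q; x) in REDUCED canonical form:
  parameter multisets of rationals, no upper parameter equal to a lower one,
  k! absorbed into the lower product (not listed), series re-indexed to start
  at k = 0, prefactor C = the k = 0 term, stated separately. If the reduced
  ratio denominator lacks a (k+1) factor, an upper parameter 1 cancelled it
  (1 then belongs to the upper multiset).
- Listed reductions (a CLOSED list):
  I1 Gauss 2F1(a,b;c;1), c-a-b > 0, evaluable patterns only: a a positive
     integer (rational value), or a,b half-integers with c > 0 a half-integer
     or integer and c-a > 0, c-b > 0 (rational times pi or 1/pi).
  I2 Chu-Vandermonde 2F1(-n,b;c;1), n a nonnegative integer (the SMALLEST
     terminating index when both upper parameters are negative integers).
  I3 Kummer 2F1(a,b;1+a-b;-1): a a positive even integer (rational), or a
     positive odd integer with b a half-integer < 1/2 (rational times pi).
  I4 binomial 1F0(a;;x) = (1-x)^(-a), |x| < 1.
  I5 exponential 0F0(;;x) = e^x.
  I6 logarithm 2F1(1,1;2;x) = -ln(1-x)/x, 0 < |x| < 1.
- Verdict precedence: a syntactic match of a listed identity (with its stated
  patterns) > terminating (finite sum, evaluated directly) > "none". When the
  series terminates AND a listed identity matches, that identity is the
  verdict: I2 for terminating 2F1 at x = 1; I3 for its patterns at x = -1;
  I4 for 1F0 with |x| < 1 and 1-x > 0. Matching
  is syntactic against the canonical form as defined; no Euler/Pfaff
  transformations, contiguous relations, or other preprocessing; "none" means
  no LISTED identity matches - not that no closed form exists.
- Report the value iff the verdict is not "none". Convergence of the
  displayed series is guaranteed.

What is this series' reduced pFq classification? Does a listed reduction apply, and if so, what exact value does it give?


With C = -\frac{1}{2}: the canonical form is 2F1(-12, \frac{1}{4}; -\frac{1}{2}; -\frac{5}{4}). Verdict: terminating - no listed pattern fits, but -12 in the upper list cuts the series at k = 12; direct evaluation. Its exact value is \frac{575201792820394147}{18279380811776}.

Structural cue: x = -\frac{5}{4} and factor the ratio over Q (prefactor -1/2): negated roots = parameters.
Step ratio: r(k) = -\frac{5}{4} * (k-12) (k+\frac{1}{4}) / [(k-\frac{1}{2}) (k+1)] - poly over poly, x = -\frac{5}{4} from leading terms; C = -\frac{1}{2} at k = 0.


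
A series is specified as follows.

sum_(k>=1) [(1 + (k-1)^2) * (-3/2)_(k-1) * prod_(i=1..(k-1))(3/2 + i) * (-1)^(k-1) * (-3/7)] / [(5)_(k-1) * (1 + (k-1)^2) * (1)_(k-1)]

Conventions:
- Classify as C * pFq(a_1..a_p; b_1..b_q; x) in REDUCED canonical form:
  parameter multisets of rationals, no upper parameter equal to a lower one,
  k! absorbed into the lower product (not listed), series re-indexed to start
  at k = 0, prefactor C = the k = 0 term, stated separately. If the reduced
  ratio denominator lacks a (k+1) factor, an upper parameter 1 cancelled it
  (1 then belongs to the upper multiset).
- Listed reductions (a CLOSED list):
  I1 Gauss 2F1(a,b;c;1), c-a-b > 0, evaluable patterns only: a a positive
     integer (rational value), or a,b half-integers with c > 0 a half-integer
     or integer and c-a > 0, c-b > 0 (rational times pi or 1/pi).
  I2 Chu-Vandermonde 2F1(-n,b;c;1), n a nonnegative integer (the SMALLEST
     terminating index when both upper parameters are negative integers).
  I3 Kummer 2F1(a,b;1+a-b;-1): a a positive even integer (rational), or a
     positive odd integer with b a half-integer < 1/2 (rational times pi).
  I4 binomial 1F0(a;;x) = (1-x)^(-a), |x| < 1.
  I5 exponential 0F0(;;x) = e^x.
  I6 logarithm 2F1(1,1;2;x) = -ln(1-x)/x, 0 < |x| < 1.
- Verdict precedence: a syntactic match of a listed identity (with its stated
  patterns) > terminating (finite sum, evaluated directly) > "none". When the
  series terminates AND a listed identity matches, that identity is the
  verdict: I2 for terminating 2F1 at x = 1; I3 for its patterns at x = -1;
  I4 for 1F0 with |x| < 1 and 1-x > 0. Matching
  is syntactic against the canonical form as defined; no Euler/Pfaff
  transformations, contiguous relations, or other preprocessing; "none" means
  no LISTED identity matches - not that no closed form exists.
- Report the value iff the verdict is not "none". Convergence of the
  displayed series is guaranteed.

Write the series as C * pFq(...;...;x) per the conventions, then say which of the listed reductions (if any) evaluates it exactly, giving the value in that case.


Canonical form: C = -3/7 times 2F1 with upper {-3/2, 5/2}, lower {5}, x = -1. Verdict: none. No listed pattern accepts 2F1(-3/2, 5/2; 5; -1).

Key step: t_0 being -3/7, (1)_k (C = -3/7, x = -1) is k! itself.
Term ratio: r(k) = (-1) * (k-3/2) (k+5/2) / [(k+5) (k+1)] - rational; roots negated = parameters, x = (-1), C = -3/7.


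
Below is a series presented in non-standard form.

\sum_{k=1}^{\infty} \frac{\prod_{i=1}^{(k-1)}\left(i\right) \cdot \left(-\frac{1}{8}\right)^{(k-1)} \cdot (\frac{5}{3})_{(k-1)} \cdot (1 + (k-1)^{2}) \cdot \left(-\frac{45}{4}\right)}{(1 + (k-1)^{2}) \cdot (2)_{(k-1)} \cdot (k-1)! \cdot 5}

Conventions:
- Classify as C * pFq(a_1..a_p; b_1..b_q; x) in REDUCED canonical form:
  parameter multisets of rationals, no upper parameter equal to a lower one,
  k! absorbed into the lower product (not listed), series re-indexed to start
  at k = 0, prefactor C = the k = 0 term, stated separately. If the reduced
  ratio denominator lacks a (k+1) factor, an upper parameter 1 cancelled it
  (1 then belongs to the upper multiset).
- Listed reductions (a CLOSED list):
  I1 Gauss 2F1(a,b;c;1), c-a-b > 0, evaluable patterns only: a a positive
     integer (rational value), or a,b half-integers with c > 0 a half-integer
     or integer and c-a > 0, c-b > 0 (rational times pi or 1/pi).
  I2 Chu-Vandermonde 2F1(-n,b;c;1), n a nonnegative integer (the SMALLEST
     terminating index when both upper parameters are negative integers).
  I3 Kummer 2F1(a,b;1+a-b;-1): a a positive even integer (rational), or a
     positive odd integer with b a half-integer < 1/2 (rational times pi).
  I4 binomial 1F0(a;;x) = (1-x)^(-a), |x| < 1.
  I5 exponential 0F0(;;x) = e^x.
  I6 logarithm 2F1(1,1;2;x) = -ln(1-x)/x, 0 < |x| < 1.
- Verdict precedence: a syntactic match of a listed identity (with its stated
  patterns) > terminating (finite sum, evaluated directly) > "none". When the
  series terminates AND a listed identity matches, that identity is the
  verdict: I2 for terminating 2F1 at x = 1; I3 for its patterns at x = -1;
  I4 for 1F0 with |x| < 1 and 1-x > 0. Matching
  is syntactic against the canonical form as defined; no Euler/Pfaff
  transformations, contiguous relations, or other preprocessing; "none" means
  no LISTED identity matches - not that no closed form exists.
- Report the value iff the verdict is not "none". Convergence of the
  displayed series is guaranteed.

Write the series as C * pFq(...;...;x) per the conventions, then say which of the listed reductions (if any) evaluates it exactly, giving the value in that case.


This is -\frac{9}{4} * 2F1(1, \frac{5}{3}; 2; -\frac{1}{8}) in reduced canonical form. Verdict: none - at argument -\frac{1}{8} the multisets {1, \frac{5}{3}} ; {2} match no listed identity.

Key step: t_0 being -\frac{9}{4}, striking the common factor k^2 + 1 reduces the term (C = -9/4).
Step ratio: r(k) = -\frac{1}{8} * (k+1) (k+\frac{5}{3}) / [(k+2) (k+1)] - rational in k, leading ratio -\frac{1}{8}; with t_0 = -\frac{9}{4}, classification follows.


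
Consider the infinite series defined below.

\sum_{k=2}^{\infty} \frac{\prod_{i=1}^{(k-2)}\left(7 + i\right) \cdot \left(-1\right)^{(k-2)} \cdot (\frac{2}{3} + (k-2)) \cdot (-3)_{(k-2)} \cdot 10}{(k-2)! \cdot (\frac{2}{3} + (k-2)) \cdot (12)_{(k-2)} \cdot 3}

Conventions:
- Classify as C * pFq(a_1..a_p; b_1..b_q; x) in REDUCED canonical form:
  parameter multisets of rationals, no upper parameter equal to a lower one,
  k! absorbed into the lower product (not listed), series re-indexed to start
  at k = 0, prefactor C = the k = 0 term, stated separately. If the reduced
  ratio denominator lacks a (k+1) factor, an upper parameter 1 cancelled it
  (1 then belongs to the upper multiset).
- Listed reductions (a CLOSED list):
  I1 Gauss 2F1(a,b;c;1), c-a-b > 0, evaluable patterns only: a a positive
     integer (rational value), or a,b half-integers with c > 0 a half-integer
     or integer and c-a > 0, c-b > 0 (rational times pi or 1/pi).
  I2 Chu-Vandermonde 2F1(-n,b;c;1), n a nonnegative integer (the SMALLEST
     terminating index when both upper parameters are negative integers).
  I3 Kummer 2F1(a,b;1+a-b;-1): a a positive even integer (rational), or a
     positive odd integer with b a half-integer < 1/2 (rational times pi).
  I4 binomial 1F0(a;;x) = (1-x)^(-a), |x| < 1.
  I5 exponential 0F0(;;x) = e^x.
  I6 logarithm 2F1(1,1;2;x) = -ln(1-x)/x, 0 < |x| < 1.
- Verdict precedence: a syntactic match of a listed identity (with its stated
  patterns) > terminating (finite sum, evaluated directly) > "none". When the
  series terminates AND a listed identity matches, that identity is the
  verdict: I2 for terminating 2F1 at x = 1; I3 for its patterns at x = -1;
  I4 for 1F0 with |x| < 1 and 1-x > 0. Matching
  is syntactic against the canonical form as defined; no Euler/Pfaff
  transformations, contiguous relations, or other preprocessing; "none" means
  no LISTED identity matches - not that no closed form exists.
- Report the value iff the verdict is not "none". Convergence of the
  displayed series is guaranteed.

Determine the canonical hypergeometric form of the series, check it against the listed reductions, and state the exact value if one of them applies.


At argument -1: a 2F1 with upper {-3, 8}, lower {12}, scaled by C = \frac{10}{3}. Verdict: this is Kummer's theorem (I3) (x = -1; c = 12 equals 1+a-b for upper {-3, 8}: listed pattern). Exact value: \frac{110}{7}.

Key step: from the first term \frac{10}{3}: the running product (prefactor 10/3) telescopes to a rising factorial.
Step ratio: r(k) = -1 * (k-3) (k+8) / [(k+12) (k+1)] ; factor over Q: parameters, x = -1, and C = \frac{10}{3}.
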